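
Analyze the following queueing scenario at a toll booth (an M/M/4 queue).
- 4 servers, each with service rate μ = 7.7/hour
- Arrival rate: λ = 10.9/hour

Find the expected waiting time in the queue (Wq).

Traffic intensity: ρ = λ/(cμ) = 10.9/(4×7.7) = 0.3539
Since ρ = 0.3539 < 1, system is stable.
Offered load a = λ/μ = cρ = 10.9/7.7 = 1.4156
P₀ = [ Σₙ₌₀^3 aⁿ/n! + a^4/(4!(1-ρ)) ]⁻¹
Σ = a^0/0! + a^1/1! + a^2/2! + a^3/3! = 1.0000 + 1.4156 + 1.0019 + 0.4728 = 3.8903
a^4/(4!(1-ρ)) = 4.0155/(24 × 0.6461) = 0.2590
P₀ = 1/(3.8903 + 0.2590) = 0.2410
Lq = P₀·a^4·ρ / (4!(1-ρ)²) = 0.2410 × 4.0155 × 0.3539 / (24 × 0.4175) = 0.03418
Wq = Lq/λ = 0.03418/10.9 = 0.003136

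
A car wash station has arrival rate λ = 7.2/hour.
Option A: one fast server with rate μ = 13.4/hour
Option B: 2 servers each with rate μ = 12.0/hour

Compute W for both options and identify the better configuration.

Option A: single server μ = 13.4 (M/M/1)
  ρ_A = 7.2/13.4 = 0.5373
  W_A = 1/(μ-λ) = 1/(13.4-7.2) = 1/6.20 = 0.1613

Option B: 2 servers μ = 12.0 (M/M/2)
  ρ_B = λ/(cμ) = 7.2/(2×12.0) = 0.3000
  Offered load a = λ/μ = cρ = 7.2/12.0 = 0.6000
  P₀ = [ Σₙ₌₀^1 aⁿ/n! + a^2/(2!(1-ρ)) ]⁻¹
  Σ = a^0/0! + a^1/1! = 1.0000 + 0.6000 = 1.6000
  a^2/(2!(1-ρ)) = 0.3600/(2 × 0.7000) = 0.2571
  P₀ = 1/(1.6000 + 0.2571) = 0.5385
  Lq = P₀·a^2·ρ / (2!(1-ρ)²) = 0.5385 × 0.3600 × 0.3000 / (2 × 0.4900) = 0.05934
  Wq_B = Lq/λ = 0.0593407/7.2 = 0.00824176
  W_B = Wq_B + 1/μ = 0.00824176 + 0.0833333 = 0.09158

Since W_B = 0.09158 < W_A = 0.1613, Option B (multiple servers) has the shorter time in system.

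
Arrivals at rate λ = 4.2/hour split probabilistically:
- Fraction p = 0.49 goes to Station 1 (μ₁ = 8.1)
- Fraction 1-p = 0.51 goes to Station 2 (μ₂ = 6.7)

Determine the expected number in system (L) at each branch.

Effective rates: λ₁ = 4.2×0.49 = 2.058, λ₂ = 4.2×0.51 = 2.142
Station 1: ρ₁ = 2.058/8.1 = 0.25407, L₁ = ρ₁/(1-ρ₁) = 0.25407/(1-0.25407) = 0.3406
Station 2: ρ₂ = 2.142/6.7 = 0.3197, L₂ = ρ₂/(1-ρ₂) = 0.3197/(1-0.3197) = 0.4699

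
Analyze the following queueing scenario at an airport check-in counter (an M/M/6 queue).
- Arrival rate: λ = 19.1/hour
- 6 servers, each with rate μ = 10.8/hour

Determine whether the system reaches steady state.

Stability requires ρ = λ/(cμ) < 1
ρ = 19.1/(6 × 10.8) = 19.1/64.80 = 0.2948
Since 0.2948 < 1, the system is STABLE.
The servers are busy 29.48% of the time.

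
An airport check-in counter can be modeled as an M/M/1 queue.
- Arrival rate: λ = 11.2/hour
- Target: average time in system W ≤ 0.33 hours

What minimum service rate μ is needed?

For M/M/1: W = 1/(μ-λ)
Need W ≤ 0.33, so 1/(μ-λ) ≤ 0.33
μ - λ ≥ 1/0.33 = 3.0303
μ ≥ 11.2 + 3.0303 = 14.2303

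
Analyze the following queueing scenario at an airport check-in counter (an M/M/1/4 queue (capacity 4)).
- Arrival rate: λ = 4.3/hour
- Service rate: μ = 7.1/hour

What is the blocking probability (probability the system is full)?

ρ = λ/μ = 4.3/7.1 = 0.605634
P₀ = (1-ρ)/(1-ρ^(K+1)) = (1-0.605634)/(1-0.605634^5) = 0.394366/0.918520 = 0.4293
P_K = P₀×ρ^K = 0.42935 × 0.605634^4 = 0.42935 × 0.13454 = 0.05776
Blocking probability = 5.78%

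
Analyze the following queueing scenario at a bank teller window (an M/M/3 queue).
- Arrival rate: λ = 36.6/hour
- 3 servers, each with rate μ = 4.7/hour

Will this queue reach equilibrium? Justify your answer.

Stability requires ρ = λ/(cμ) < 1
ρ = 36.6/(3 × 4.7) = 36.6/14.10 = 2.5957
Since 2.5957 ≥ 1, the system is UNSTABLE.
Need c > λ/μ = 36.6/4.7 = 7.79.
Minimum servers needed: c = 8.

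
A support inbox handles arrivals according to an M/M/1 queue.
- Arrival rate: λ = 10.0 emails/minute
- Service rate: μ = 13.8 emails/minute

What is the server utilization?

Server utilization: ρ = λ/μ
ρ = 10.0/13.8 = 0.7246
The server is busy 72.46% of the time.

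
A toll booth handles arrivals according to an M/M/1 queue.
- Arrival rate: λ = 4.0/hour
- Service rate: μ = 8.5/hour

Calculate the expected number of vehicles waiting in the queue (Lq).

ρ = λ/μ = 4.0/8.5 = 0.4706
For M/M/1: Lq = λ²/(μ(μ-λ))
Lq = 16.00/(8.5 × 4.50)
Lq = 0.4183 vehicles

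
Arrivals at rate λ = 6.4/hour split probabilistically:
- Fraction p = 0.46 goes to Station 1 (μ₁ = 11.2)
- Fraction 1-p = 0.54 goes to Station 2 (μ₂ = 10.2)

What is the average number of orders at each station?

Effective rates: λ₁ = 6.4×0.46 = 2.944, λ₂ = 6.4×0.54 = 3.456
Station 1: ρ₁ = 2.944/11.2 = 0.26286, L₁ = ρ₁/(1-ρ₁) = 0.26286/(1-0.26286) = 0.3566
Station 2: ρ₂ = 3.456/10.2 = 0.338824, L₂ = ρ₂/(1-ρ₂) = 0.338824/(1-0.338824) = 0.5125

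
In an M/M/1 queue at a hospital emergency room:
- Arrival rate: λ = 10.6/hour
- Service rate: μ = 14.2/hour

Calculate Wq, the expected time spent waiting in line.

First, compute utilization: ρ = λ/μ = 10.6/14.2 = 0.7465
For M/M/1: Wq = λ/(μ(μ-λ))
Wq = 10.6/(14.2 × (14.2-10.6))
Wq = 10.6/(14.2 × 3.60)
Wq = 0.2074 hours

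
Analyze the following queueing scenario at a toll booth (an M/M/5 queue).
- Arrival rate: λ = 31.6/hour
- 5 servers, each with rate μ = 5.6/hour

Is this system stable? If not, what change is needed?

Stability requires ρ = λ/(cμ) < 1
ρ = 31.6/(5 × 5.6) = 31.6/28.00 = 1.1286
Since 1.1286 ≥ 1, the system is UNSTABLE.
Need c > λ/μ = 31.6/5.6 = 5.64.
Minimum servers needed: c = 6.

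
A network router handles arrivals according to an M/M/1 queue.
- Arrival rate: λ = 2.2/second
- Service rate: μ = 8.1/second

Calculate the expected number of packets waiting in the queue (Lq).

ρ = λ/μ = 2.2/8.1 = 0.2716
For M/M/1: Lq = λ²/(μ(μ-λ))
Lq = 4.84/(8.1 × 5.90)
Lq = 0.1013 packets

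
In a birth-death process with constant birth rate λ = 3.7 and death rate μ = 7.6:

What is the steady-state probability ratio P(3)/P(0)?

For constant rates: P(n)/P(0) = (λ/μ)^n
P(3)/P(0) = (3.7/7.6)^3 = 0.4868^3 = 0.1154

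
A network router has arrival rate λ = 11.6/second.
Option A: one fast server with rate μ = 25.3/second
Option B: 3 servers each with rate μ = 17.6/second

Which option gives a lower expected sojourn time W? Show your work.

Option A: single server μ = 25.3 (M/M/1)
  ρ_A = 11.6/25.3 = 0.4585
  W_A = 1/(μ-λ) = 1/(25.3-11.6) = 1/13.70 = 0.07299

Option B: 3 servers μ = 17.6 (M/M/3)
  ρ_B = λ/(cμ) = 11.6/(3×17.6) = 0.2197
  Offered load a = λ/μ = cρ = 11.6/17.6 = 0.6591
  P₀ = [ Σₙ₌₀^2 aⁿ/n! + a^3/(3!(1-ρ)) ]⁻¹
  Σ = a^0/0! + a^1/1! + a^2/2! = 1.0000 + 0.6591 + 0.2172 = 1.8763
  a^3/(3!(1-ρ)) = 0.2863/(6 × 0.7803) = 0.06115
  P₀ = 1/(1.8763 + 0.06115) = 0.5161
  Lq = P₀·a^3·ρ / (3!(1-ρ)²) = 0.51614 × 0.28631 × 0.21970 / (6 × 0.60887) = 0.008887
  Wq_B = Lq/λ = 0.008887/11.6 = 0.00076612
  W_B = Wq_B + 1/μ = 0.00076612 + 0.056818 = 0.05758

Since W_B = 0.05758 < W_A = 0.07299, Option B (multiple servers) has the shorter time in system.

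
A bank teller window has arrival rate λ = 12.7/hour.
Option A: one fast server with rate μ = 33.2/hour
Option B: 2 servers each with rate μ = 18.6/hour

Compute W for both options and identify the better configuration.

Option A: single server μ = 33.2 (M/M/1)
  ρ_A = 12.7/33.2 = 0.3825
  W_A = 1/(μ-λ) = 1/(33.2-12.7) = 1/20.50 = 0.04878

Option B: 2 servers μ = 18.6 (M/M/2)
  ρ_B = λ/(cμ) = 12.7/(2×18.6) = 0.3414
  Offered load a = λ/μ = cρ = 12.7/18.6 = 0.6828
  P₀ = [ Σₙ₌₀^1 aⁿ/n! + a^2/(2!(1-ρ)) ]⁻¹
  Σ = a^0/0! + a^1/1! = 1.0000 + 0.6828 = 1.6828
  a^2/(2!(1-ρ)) = 0.4662/(2 × 0.6586) = 0.3539
  P₀ = 1/(1.6828 + 0.3539) = 0.4910
  Lq = P₀·a^2·ρ / (2!(1-ρ)²) = 0.49098 × 0.46621 × 0.34140 / (2 × 0.43376) = 0.09008
  Wq_B = Lq/λ = 0.090081/12.7 = 0.0070930
  W_B = Wq_B + 1/μ = 0.0070930 + 0.053763 = 0.06086

Since W_A = 0.04878 < W_B = 0.06086, Option A (single fast server) has the shorter time in system.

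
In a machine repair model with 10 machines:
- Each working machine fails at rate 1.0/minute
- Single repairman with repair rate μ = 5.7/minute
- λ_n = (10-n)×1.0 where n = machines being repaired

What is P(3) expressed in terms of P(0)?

P(3)/P(0) = ∏_{i=0}^{3-1} λ_i/μ_{i+1}
= (10-0)×1.0/5.7 × (10-1)×1.0/5.7 × (10-2)×1.0/5.7
= 3.8878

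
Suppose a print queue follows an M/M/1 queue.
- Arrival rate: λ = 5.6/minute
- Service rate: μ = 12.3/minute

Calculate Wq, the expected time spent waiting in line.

First, compute utilization: ρ = λ/μ = 5.6/12.3 = 0.4553
For M/M/1: Wq = λ/(μ(μ-λ))
Wq = 5.6/(12.3 × (12.3-5.6))
Wq = 5.6/(12.3 × 6.70)
Wq = 0.06795 minutes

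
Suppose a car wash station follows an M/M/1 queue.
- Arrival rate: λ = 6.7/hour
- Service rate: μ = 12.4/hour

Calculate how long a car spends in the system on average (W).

First, compute utilization: ρ = λ/μ = 6.7/12.4 = 0.5403
For M/M/1: W = 1/(μ-λ)
W = 1/(12.4-6.7) = 1/5.70
W = 0.1754 hours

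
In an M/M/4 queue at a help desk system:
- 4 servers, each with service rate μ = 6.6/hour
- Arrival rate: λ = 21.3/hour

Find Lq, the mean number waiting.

Traffic intensity: ρ = λ/(cμ) = 21.3/(4×6.6) = 0.8068
Since ρ = 0.8068 < 1, system is stable.
Offered load a = λ/μ = cρ = 21.3/6.6 = 3.2273
P₀ = [ Σₙ₌₀^3 aⁿ/n! + a^4/(4!(1-ρ)) ]⁻¹
Σ = a^0/0! + a^1/1! + a^2/2! + a^3/3! = 1.0000 + 3.2273 + 5.2076 + 5.6022 = 15.0371
a^4/(4!(1-ρ)) = 108.4783/(24 × 0.193182) = 23.3973
P₀ = 1/(15.0371 + 23.3973) = 0.02602
Lq = P₀·a^4·ρ / (4!(1-ρ)²) = 0.02602 × 108.4783 × 0.8068 / (24 × 0.03732) = 2.5425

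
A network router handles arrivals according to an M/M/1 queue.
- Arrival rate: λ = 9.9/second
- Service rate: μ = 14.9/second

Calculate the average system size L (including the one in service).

ρ = λ/μ = 9.9/14.9 = 0.6644
For M/M/1: L = λ/(μ-λ)
L = 9.9/(14.9-9.9) = 9.9/5.00
L = 1.9800 packets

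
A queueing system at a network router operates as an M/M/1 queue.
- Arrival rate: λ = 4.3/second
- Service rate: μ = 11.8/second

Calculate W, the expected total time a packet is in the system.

First, compute utilization: ρ = λ/μ = 4.3/11.8 = 0.3644
For M/M/1: W = 1/(μ-λ)
W = 1/(11.8-4.3) = 1/7.50
W = 0.1333 seconds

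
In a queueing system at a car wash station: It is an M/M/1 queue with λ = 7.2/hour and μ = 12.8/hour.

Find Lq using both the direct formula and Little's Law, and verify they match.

Method 1 (direct): Lq = λ²/(μ(μ-λ)) = 51.84/(12.8 × 5.60) = 0.7232

Method 2 (Little's Law):
W = 1/(μ-λ) = 1/5.60 = 0.17857
Wq = W - 1/μ = 0.17857 - 0.078125 = 0.10045
Lq = λWq = 7.2 × 0.10045 = 0.7232 ✔ (matches Method 1)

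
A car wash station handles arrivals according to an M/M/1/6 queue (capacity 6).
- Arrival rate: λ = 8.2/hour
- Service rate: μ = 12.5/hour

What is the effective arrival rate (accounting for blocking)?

ρ = λ/μ = 8.2/12.5 = 0.6560
P₀ = (1-ρ)/(1-ρ^(K+1)) = (1-0.6560)/(1-0.6560^7) = 0.3440/0.9477 = 0.3630
P_K = P₀×ρ^K = 0.3630 × 0.6560^6 = 0.3630 × 0.07969 = 0.02893
λ_eff = λ(1-P_K) = 8.2 × (1 - 0.02893) = 8.2 × 0.97107 = 7.9628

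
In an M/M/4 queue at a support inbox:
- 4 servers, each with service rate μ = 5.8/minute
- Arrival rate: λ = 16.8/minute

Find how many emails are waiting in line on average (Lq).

Traffic intensity: ρ = λ/(cμ) = 16.8/(4×5.8) = 0.7241
Since ρ = 0.7241 < 1, system is stable.
Offered load a = λ/μ = cρ = 16.8/5.8 = 2.8966
P₀ = [ Σₙ₌₀^3 aⁿ/n! + a^4/(4!(1-ρ)) ]⁻¹
Σ = a^0/0! + a^1/1! + a^2/2! + a^3/3! = 1.00000 + 2.89655 + 4.19501 + 4.05035 = 12.1419
a^4/(4!(1-ρ)) = 70.3923/(24 × 0.275862) = 10.6322
P₀ = 1/(12.1419 + 10.6322) = 0.04391
Lq = P₀·a^4·ρ / (4!(1-ρ)²) = 0.043910 × 70.3923 × 0.72414 / (24 × 0.076100) = 1.2255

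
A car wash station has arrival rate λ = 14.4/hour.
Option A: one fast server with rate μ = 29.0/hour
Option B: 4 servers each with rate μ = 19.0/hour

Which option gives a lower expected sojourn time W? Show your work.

Option A: single server μ = 29.0 (M/M/1)
  ρ_A = 14.4/29.0 = 0.4966
  W_A = 1/(μ-λ) = 1/(29.0-14.4) = 1/14.60 = 0.06849

Option B: 4 servers μ = 19.0 (M/M/4)
  ρ_B = λ/(cμ) = 14.4/(4×19.0) = 0.1895
  Offered load a = λ/μ = cρ = 14.4/19.0 = 0.7579
  P₀ = [ Σₙ₌₀^3 aⁿ/n! + a^4/(4!(1-ρ)) ]⁻¹
  Σ = a^0/0! + a^1/1! + a^2/2! + a^3/3! = 1.0000 + 0.7579 + 0.2872 + 0.07256 = 2.1177
  a^4/(4!(1-ρ)) = 0.3299/(24 × 0.8105) = 0.01696
  P₀ = 1/(2.1177 + 0.01696) = 0.4685
  Lq = P₀·a^4·ρ / (4!(1-ρ)²) = 0.4685 × 0.3299 × 0.1895 / (24 × 0.6570) = 0.001857
  Wq_B = Lq/λ = 0.001857/14.4 = 0.0001290
  W_B = Wq_B + 1/μ = 0.0001290 + 0.05263 = 0.05276

Since W_B = 0.05276 < W_A = 0.06849, Option B (multiple servers) has the shorter time in system.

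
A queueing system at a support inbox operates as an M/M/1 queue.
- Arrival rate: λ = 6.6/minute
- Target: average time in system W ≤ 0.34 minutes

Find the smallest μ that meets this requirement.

For M/M/1: W = 1/(μ-λ)
Need W ≤ 0.34, so 1/(μ-λ) ≤ 0.34
μ - λ ≥ 1/0.34 = 2.9412
μ ≥ 6.6 + 2.9412 = 9.5412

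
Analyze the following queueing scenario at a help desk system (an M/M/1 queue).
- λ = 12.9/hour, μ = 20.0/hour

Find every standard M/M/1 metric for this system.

Step 1: ρ = λ/μ = 12.9/20.0 = 0.6450
Step 2: L = λ/(μ-λ) = 12.9/7.10 = 1.8169
Step 3: Lq = λ²/(μ(μ-λ)) = 166.41/(20.0×7.10) = 1.1719
Step 4: W = 1/(μ-λ) = 1/7.10 = 0.140845
Step 5: Wq = λ/(μ(μ-λ)) = 12.9/(20.0×7.10) = 0.09085
Step 6: P(0) = 1-ρ = 0.3550
Verify: L = λW = 12.9×0.140845 = 1.8169 ✔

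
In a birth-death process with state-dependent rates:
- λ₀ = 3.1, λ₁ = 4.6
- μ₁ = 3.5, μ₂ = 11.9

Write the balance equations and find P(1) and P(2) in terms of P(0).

Balance equations:
State 0: λ₀P₀ = μ₁P₁ → P₁ = (λ₀/μ₁)P₀ = (3.1/3.5)P₀ = 0.8857P₀
State 1: P₂ = (λ₀λ₁)/(μ₁μ₂)P₀ = (3.1×4.6)/(3.5×11.9)P₀ = 0.3424P₀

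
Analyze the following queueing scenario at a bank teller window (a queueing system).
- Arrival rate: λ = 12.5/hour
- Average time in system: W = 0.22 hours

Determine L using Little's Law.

Little's Law: L = λW
L = 12.5 × 0.22 = 2.7500 transactions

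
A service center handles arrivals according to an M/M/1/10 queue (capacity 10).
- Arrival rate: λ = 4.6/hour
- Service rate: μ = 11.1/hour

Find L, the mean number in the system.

ρ = λ/μ = 4.6/11.1 = 0.414414
P₀ = (1-ρ)/(1-ρ^(K+1)) = (1-0.414414)/(1-0.414414^11) = 0.58559/0.99994 = 0.5856
P_K = P₀×ρ^K = 0.5856 × 0.414414^10 = 0.5856 × 0.0001494 = 0.00008749
L = ρ[1 - (K+1)ρ^K + Kρ^(K+1)] / [(1-ρ)(1-ρ^(K+1))]
L = 0.414414 × (1 - 11×0.0001494 + 10×0.00006191) / ((1 - 0.414414) × (1 - 0.00006191)) = 0.7070 customers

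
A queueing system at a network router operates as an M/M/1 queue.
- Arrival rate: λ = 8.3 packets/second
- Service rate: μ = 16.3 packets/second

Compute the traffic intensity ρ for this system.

Server utilization: ρ = λ/μ
ρ = 8.3/16.3 = 0.5092
The server is busy 50.92% of the time.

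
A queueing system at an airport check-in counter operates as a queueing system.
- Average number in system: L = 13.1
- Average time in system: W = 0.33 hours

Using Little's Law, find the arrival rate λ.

Little's Law: L = λW, so λ = L/W
λ = 13.1/0.33 = 39.6970 passengers/hour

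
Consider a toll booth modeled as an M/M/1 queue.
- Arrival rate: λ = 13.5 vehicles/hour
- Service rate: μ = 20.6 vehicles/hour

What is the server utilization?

Server utilization: ρ = λ/μ
ρ = 13.5/20.6 = 0.6553
The server is busy 65.53% of the time.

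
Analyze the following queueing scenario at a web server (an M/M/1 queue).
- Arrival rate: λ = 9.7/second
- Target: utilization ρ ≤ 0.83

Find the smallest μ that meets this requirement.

ρ = λ/μ, so μ = λ/ρ
μ ≥ 9.7/0.83 = 11.6867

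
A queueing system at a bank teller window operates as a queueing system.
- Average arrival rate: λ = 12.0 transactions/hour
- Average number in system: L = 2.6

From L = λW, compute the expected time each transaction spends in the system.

Little's Law: L = λW, so W = L/λ
W = 2.6/12.0 = 0.2167 hours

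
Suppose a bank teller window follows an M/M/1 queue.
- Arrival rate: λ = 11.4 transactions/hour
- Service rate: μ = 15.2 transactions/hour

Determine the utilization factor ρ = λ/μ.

Server utilization: ρ = λ/μ
ρ = 11.4/15.2 = 0.7500
The server is busy 75.00% of the time.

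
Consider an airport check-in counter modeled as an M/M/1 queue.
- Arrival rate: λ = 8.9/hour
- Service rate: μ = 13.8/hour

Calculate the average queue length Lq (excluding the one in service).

ρ = λ/μ = 8.9/13.8 = 0.6449
For M/M/1: Lq = λ²/(μ(μ-λ))
Lq = 79.21/(13.8 × 4.90)
Lq = 1.1714 passengers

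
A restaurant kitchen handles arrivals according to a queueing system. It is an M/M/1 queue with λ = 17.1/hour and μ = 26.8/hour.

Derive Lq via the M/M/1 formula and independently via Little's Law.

Method 1 (direct): Lq = λ²/(μ(μ-λ)) = 292.41/(26.8 × 9.70) = 1.1248

Method 2 (Little's Law):
W = 1/(μ-λ) = 1/9.70 = 0.10309
Wq = W - 1/μ = 0.10309 - 0.037313 = 0.06578
Lq = λWq = 17.1 × 0.06578 = 1.1248 ✔ (matches Method 1)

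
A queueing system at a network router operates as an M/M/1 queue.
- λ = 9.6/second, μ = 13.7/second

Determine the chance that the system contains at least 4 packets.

ρ = λ/μ = 9.6/13.7 = 0.7007
P(N ≥ n) = ρⁿ
P(N ≥ 4) = 0.7007^4
P(N ≥ 4) = 0.2411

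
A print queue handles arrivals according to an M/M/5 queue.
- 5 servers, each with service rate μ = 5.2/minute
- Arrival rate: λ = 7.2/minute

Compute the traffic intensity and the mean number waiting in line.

Traffic intensity: ρ = λ/(cμ) = 7.2/(5×5.2) = 0.2769
Since ρ = 0.2769 < 1, system is stable.
Offered load a = λ/μ = cρ = 7.2/5.2 = 1.3846
P₀ = [ Σₙ₌₀^4 aⁿ/n! + a^5/(5!(1-ρ)) ]⁻¹
Σ = a^0/0! + a^1/1! + a^2/2! + a^3/3! + a^4/4! = 1.0000 + 1.3846 + 0.95858 + 0.44242 + 0.15315 = 3.9388
a^5/(5!(1-ρ)) = 5.0892/(120 × 0.7231) = 0.05865
P₀ = 1/(3.9388 + 0.05865) = 0.2502
Lq = P₀·a^5·ρ / (5!(1-ρ)²) = 0.25016 × 5.0892 × 0.27692 / (120 × 0.52284) = 0.005619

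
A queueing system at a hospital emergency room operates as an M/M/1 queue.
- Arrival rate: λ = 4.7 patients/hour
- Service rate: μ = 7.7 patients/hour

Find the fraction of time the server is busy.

Server utilization: ρ = λ/μ
ρ = 4.7/7.7 = 0.6104
The server is busy 61.04% of the time.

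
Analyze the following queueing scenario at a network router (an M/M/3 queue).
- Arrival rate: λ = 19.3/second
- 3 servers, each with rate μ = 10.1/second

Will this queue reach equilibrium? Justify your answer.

Stability requires ρ = λ/(cμ) < 1
ρ = 19.3/(3 × 10.1) = 19.3/30.30 = 0.6370
Since 0.6370 < 1, the system is STABLE.
The servers are busy 63.70% of the time.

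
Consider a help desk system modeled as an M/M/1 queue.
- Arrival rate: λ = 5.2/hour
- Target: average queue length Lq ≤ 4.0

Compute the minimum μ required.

For M/M/1: Lq = λ²/(μ(μ-λ))
Need Lq ≤ 4.0, i.e. μ(μ-λ) ≥ λ²/4.0
μ² - 5.2μ - 27.04/4.0 ≥ 0  →  μ² - 5.2μ - 6.7600 ≥ 0
Quadratic formula (positive root): μ = [λ + √(λ² + 4×6.7600)]/2
Discriminant: 27.04 + 4×6.7600 = 54.0800, √54.0800 = 7.3539
μ ≥ (5.2 + 7.3539)/2 = 6.2770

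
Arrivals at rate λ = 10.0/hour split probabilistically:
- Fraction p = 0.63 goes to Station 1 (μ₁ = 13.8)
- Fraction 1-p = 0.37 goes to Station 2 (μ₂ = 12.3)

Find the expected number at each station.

Effective rates: λ₁ = 10.0×0.63 = 6.3, λ₂ = 10.0×0.37 = 3.7
Station 1: ρ₁ = 6.3/13.8 = 0.45652, L₁ = ρ₁/(1-ρ₁) = 0.45652/(1-0.45652) = 0.8400
Station 2: ρ₂ = 3.7/12.3 = 0.3008, L₂ = ρ₂/(1-ρ₂) = 0.3008/(1-0.3008) = 0.4302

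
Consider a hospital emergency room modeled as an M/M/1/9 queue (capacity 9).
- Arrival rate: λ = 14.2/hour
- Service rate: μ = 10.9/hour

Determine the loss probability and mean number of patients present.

ρ = λ/μ = 14.2/10.9 = 1.30275
P₀ = (1-ρ)/(1-ρ^(K+1)) = (1-1.30275)/(1-1.30275^10) = -0.3028/-13.0803 = 0.02315
P_K = P₀×ρ^K = 0.02315 × 1.30275^9 = 0.02315 × 10.8081 = 0.2502
Blocking probability P_9 = 0.2502 (25.02%)
L = ρ[1 - (K+1)ρ^K + Kρ^(K+1)] / [(1-ρ)(1-ρ^(K+1))]
L = 1.30275 × (1 - 10×10.808110 + 9×14.080265) / ((1 - 1.30275) × (1 - 14.080265)) = 6.4615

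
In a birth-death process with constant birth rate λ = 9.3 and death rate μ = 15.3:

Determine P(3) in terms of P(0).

For constant rates: P(n)/P(0) = (λ/μ)^n
P(3)/P(0) = (9.3/15.3)^3 = 0.60784^3 = 0.2246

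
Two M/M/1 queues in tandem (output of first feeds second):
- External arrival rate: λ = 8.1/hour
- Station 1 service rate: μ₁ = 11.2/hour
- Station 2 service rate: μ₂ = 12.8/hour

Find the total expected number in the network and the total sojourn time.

By Jackson's theorem, each station behaves as independent M/M/1.
Station 1: ρ₁ = 8.1/11.2 = 0.7232, L₁ = ρ₁/(1-ρ₁) = λ/(μ₁-λ) = 8.1/3.10 = 2.6129
Station 2: ρ₂ = 8.1/12.8 = 0.6328, L₂ = ρ₂/(1-ρ₂) = λ/(μ₂-λ) = 8.1/4.70 = 1.7234
Total: L = L₁ + L₂ = 2.6129 + 1.7234 = 4.3363
W = L/λ = 4.3363/8.1 = 0.5353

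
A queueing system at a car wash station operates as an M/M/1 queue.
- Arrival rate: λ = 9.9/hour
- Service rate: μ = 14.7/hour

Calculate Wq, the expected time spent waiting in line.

First, compute utilization: ρ = λ/μ = 9.9/14.7 = 0.6735
For M/M/1: Wq = λ/(μ(μ-λ))
Wq = 9.9/(14.7 × (14.7-9.9))
Wq = 9.9/(14.7 × 4.80)
Wq = 0.1403 hours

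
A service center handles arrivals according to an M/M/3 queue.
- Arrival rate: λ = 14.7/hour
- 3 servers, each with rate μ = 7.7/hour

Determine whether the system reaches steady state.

Stability requires ρ = λ/(cμ) < 1
ρ = 14.7/(3 × 7.7) = 14.7/23.10 = 0.6364
Since 0.6364 < 1, the system is STABLE.
The servers are busy 63.64% of the time.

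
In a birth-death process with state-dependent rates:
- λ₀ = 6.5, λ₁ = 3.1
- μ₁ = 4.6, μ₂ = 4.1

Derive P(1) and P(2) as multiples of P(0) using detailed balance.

Balance equations:
State 0: λ₀P₀ = μ₁P₁ → P₁ = (λ₀/μ₁)P₀ = (6.5/4.6)P₀ = 1.4130P₀
State 1: P₂ = (λ₀λ₁)/(μ₁μ₂)P₀ = (6.5×3.1)/(4.6×4.1)P₀ = 1.0684P₀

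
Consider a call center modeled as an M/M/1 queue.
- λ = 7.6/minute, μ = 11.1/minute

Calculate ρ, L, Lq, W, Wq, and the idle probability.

Step 1: ρ = λ/μ = 7.6/11.1 = 0.6847
Step 2: L = λ/(μ-λ) = 7.6/3.50 = 2.1714
Step 3: Lq = λ²/(μ(μ-λ)) = 57.76/(11.1×3.50) = 1.4867
Step 4: W = 1/(μ-λ) = 1/3.50 = 0.28571
Step 5: Wq = λ/(μ(μ-λ)) = 7.6/(11.1×3.50) = 0.1956
Step 6: P(0) = 1-ρ = 0.3153
Verify: L = λW = 7.6×0.28571 = 2.1714 ✔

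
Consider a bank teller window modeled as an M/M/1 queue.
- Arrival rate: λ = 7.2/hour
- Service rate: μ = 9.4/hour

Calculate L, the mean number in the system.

ρ = λ/μ = 7.2/9.4 = 0.7660
For M/M/1: L = λ/(μ-λ)
L = 7.2/(9.4-7.2) = 7.2/2.20
L = 3.2727 transactions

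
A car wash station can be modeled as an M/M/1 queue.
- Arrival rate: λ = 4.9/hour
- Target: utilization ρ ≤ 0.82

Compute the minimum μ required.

ρ = λ/μ, so μ = λ/ρ
μ ≥ 4.9/0.82 = 5.9756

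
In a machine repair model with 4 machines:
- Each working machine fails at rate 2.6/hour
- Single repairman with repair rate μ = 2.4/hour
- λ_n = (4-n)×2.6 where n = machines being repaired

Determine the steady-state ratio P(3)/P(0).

P(3)/P(0) = ∏_{i=0}^{3-1} λ_i/μ_{i+1}
= (4-0)×2.6/2.4 × (4-1)×2.6/2.4 × (4-2)×2.6/2.4
= 30.5139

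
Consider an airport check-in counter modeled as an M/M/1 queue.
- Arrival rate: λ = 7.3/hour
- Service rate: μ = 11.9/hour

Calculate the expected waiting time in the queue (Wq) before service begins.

First, compute utilization: ρ = λ/μ = 7.3/11.9 = 0.6134
For M/M/1: Wq = λ/(μ(μ-λ))
Wq = 7.3/(11.9 × (11.9-7.3))
Wq = 7.3/(11.9 × 4.60)
Wq = 0.1334 hours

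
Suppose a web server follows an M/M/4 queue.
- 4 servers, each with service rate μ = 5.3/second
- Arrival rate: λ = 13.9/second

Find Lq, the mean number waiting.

Traffic intensity: ρ = λ/(cμ) = 13.9/(4×5.3) = 0.6557
Since ρ = 0.6557 < 1, system is stable.
Offered load a = λ/μ = cρ = 13.9/5.3 = 2.6226
P₀ = [ Σₙ₌₀^3 aⁿ/n! + a^4/(4!(1-ρ)) ]⁻¹
Σ = a^0/0! + a^1/1! + a^2/2! + a^3/3! = 1.00000 + 2.62264 + 3.43912 + 3.00653 = 10.0683
a^4/(4!(1-ρ)) = 47.3103/(24 × 0.34434) = 5.7248
P₀ = 1/(10.0683 + 5.7248) = 0.06332
Lq = P₀·a^4·ρ / (4!(1-ρ)²) = 0.063319 × 47.3103 × 0.65566 / (24 × 0.11857) = 0.6902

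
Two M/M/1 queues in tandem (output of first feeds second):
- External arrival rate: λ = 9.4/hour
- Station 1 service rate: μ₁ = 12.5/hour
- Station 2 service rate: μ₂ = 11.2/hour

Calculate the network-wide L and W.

By Jackson's theorem, each station behaves as independent M/M/1.
Station 1: ρ₁ = 9.4/12.5 = 0.7520, L₁ = ρ₁/(1-ρ₁) = λ/(μ₁-λ) = 9.4/3.10 = 3.0323
Station 2: ρ₂ = 9.4/11.2 = 0.8393, L₂ = ρ₂/(1-ρ₂) = λ/(μ₂-λ) = 9.4/1.80 = 5.2222
Total: L = L₁ + L₂ = 3.0323 + 5.2222 = 8.2545
W = L/λ = 8.2545/9.4 = 0.8781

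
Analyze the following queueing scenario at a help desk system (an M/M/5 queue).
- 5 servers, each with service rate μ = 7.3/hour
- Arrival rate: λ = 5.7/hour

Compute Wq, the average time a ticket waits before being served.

Traffic intensity: ρ = λ/(cμ) = 5.7/(5×7.3) = 0.1562
Since ρ = 0.1562 < 1, system is stable.
Offered load a = λ/μ = cρ = 5.7/7.3 = 0.7808
P₀ = [ Σₙ₌₀^4 aⁿ/n! + a^5/(5!(1-ρ)) ]⁻¹
Σ = a^0/0! + a^1/1! + a^2/2! + a^3/3! + a^4/4! = 1.0000 + 0.78082 + 0.30484 + 0.079342 + 0.015488 = 2.1805
a^5/(5!(1-ρ)) = 0.2902/(120 × 0.8438) = 0.002866
P₀ = 1/(2.1805 + 0.002866) = 0.4580
Lq = P₀·a^5·ρ / (5!(1-ρ)²) = 0.4580 × 0.2902 × 0.1562 / (120 × 0.7121) = 0.0002430
Wq = Lq/λ = 0.00024295/5.7 = 0.00004262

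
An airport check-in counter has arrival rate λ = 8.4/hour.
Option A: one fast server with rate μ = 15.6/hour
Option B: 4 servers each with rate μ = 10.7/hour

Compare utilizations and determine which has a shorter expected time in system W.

Option A: single server μ = 15.6 (M/M/1)
  ρ_A = 8.4/15.6 = 0.5385
  W_A = 1/(μ-λ) = 1/(15.6-8.4) = 1/7.20 = 0.1389

Option B: 4 servers μ = 10.7 (M/M/4)
  ρ_B = λ/(cμ) = 8.4/(4×10.7) = 0.1963
  Offered load a = λ/μ = cρ = 8.4/10.7 = 0.7850
  P₀ = [ Σₙ₌₀^3 aⁿ/n! + a^4/(4!(1-ρ)) ]⁻¹
  Σ = a^0/0! + a^1/1! + a^2/2! + a^3/3! = 1.0000 + 0.78505 + 0.30815 + 0.080637 = 2.1738
  a^4/(4!(1-ρ)) = 0.3798/(24 × 0.8037) = 0.01969
  P₀ = 1/(2.1738 + 0.01969) = 0.4559
  Lq = P₀·a^4·ρ / (4!(1-ρ)²) = 0.4559 × 0.3798 × 0.1963 / (24 × 0.6460) = 0.002192
  Wq_B = Lq/λ = 0.00219197/8.4 = 0.0002609
  W_B = Wq_B + 1/μ = 0.0002609 + 0.09346 = 0.09372

Since W_B = 0.09372 < W_A = 0.1389, Option B (multiple servers) has the shorter time in system.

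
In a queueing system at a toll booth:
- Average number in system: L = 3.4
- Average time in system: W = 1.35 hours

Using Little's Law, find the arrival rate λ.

Little's Law: L = λW, so λ = L/W
λ = 3.4/1.35 = 2.5185 vehicles/hour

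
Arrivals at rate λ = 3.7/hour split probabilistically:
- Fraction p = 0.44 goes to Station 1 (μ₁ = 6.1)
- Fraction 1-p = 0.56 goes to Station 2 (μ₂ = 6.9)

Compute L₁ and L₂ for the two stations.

Effective rates: λ₁ = 3.7×0.44 = 1.628, λ₂ = 3.7×0.56 = 2.072
Station 1: ρ₁ = 1.628/6.1 = 0.266885, L₁ = ρ₁/(1-ρ₁) = 0.266885/(1-0.266885) = 0.3640
Station 2: ρ₂ = 2.072/6.9 = 0.3003, L₂ = ρ₂/(1-ρ₂) = 0.3003/(1-0.3003) = 0.4292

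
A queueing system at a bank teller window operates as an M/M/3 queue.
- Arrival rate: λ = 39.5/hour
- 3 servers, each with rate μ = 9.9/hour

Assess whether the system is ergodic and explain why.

Stability requires ρ = λ/(cμ) < 1
ρ = 39.5/(3 × 9.9) = 39.5/29.70 = 1.3300
Since 1.3300 ≥ 1, the system is UNSTABLE.
Need c > λ/μ = 39.5/9.9 = 3.99.
Minimum servers needed: c = 4.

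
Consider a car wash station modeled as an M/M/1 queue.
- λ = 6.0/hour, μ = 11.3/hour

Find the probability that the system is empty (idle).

ρ = λ/μ = 6.0/11.3 = 0.5310
P(0) = 1 - ρ = 1 - 0.5310 = 0.4690
The server is idle 46.90% of the time.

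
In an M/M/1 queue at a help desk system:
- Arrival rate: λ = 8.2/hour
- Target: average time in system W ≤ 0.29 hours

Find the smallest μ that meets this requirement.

For M/M/1: W = 1/(μ-λ)
Need W ≤ 0.29, so 1/(μ-λ) ≤ 0.29
μ - λ ≥ 1/0.29 = 3.4483
μ ≥ 8.2 + 3.4483 = 11.6483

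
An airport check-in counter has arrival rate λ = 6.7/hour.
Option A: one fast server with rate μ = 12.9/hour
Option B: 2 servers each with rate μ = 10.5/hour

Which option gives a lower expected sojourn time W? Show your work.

Option A: single server μ = 12.9 (M/M/1)
  ρ_A = 6.7/12.9 = 0.5194
  W_A = 1/(μ-λ) = 1/(12.9-6.7) = 1/6.20 = 0.1613

Option B: 2 servers μ = 10.5 (M/M/2)
  ρ_B = λ/(cμ) = 6.7/(2×10.5) = 0.3190
  Offered load a = λ/μ = cρ = 6.7/10.5 = 0.6381
  P₀ = [ Σₙ₌₀^1 aⁿ/n! + a^2/(2!(1-ρ)) ]⁻¹
  Σ = a^0/0! + a^1/1! = 1.0000 + 0.6381 = 1.6381
  a^2/(2!(1-ρ)) = 0.4072/(2 × 0.6810) = 0.2990
  P₀ = 1/(1.6381 + 0.2990) = 0.5162
  Lq = P₀·a^2·ρ / (2!(1-ρ)²) = 0.51625 × 0.40717 × 0.31905 / (2 × 0.46370) = 0.07231
  Wq_B = Lq/λ = 0.07231/6.7 = 0.01079
  W_B = Wq_B + 1/μ = 0.01079 + 0.09524 = 0.1060

Since W_B = 0.1060 < W_A = 0.1613, Option B (multiple servers) has the shorter time in system.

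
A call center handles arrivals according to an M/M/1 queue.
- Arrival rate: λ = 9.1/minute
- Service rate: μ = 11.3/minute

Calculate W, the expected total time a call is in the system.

First, compute utilization: ρ = λ/μ = 9.1/11.3 = 0.8053
For M/M/1: W = 1/(μ-λ)
W = 1/(11.3-9.1) = 1/2.20
W = 0.4545 minutes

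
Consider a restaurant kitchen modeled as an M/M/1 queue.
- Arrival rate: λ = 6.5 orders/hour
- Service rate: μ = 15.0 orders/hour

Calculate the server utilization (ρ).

Server utilization: ρ = λ/μ
ρ = 6.5/15.0 = 0.4333
The server is busy 43.33% of the time.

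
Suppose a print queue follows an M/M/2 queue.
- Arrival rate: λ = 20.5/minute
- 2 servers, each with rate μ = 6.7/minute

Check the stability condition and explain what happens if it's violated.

Stability requires ρ = λ/(cμ) < 1
ρ = 20.5/(2 × 6.7) = 20.5/13.40 = 1.5299
Since 1.5299 ≥ 1, the system is UNSTABLE.
Need c > λ/μ = 20.5/6.7 = 3.06.
Minimum servers needed: c = 4.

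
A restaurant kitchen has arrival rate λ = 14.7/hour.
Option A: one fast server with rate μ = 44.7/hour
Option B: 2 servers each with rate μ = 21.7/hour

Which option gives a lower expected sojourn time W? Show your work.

Option A: single server μ = 44.7 (M/M/1)
  ρ_A = 14.7/44.7 = 0.3289
  W_A = 1/(μ-λ) = 1/(44.7-14.7) = 1/30.00 = 0.03333

Option B: 2 servers μ = 21.7 (M/M/2)
  ρ_B = λ/(cμ) = 14.7/(2×21.7) = 0.3387
  Offered load a = λ/μ = cρ = 14.7/21.7 = 0.6774
  P₀ = [ Σₙ₌₀^1 aⁿ/n! + a^2/(2!(1-ρ)) ]⁻¹
  Σ = a^0/0! + a^1/1! = 1.0000 + 0.6774 = 1.6774
  a^2/(2!(1-ρ)) = 0.4589/(2 × 0.6613) = 0.3470
  P₀ = 1/(1.6774 + 0.3470) = 0.4940
  Lq = P₀·a^2·ρ / (2!(1-ρ)²) = 0.4940 × 0.4589 × 0.3387 / (2 × 0.4373) = 0.08779
  Wq_B = Lq/λ = 0.08779/14.7 = 0.005972
  W_B = Wq_B + 1/μ = 0.005972 + 0.04608 = 0.05205

Since W_A = 0.03333 < W_B = 0.05205, Option A (single fast server) has the shorter time in system.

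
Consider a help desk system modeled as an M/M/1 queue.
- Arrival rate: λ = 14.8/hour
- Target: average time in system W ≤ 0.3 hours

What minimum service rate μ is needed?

For M/M/1: W = 1/(μ-λ)
Need W ≤ 0.3, so 1/(μ-λ) ≤ 0.3
μ - λ ≥ 1/0.3 = 3.3333
μ ≥ 14.8 + 3.3333 = 18.1333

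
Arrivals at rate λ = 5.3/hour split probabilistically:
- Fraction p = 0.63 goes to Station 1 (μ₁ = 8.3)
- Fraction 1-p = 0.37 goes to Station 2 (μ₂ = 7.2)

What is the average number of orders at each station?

Effective rates: λ₁ = 5.3×0.63 = 3.339, λ₂ = 5.3×0.37 = 1.961
Station 1: ρ₁ = 3.339/8.3 = 0.402289, L₁ = ρ₁/(1-ρ₁) = 0.402289/(1-0.402289) = 0.6730
Station 2: ρ₂ = 1.961/7.2 = 0.27236, L₂ = ρ₂/(1-ρ₂) = 0.27236/(1-0.27236) = 0.3743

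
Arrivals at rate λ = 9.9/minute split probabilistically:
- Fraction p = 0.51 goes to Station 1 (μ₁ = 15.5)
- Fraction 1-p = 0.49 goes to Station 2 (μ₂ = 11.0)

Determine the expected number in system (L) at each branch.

Effective rates: λ₁ = 9.9×0.51 = 5.049, λ₂ = 9.9×0.49 = 4.851
Station 1: ρ₁ = 5.049/15.5 = 0.32574, L₁ = ρ₁/(1-ρ₁) = 0.32574/(1-0.32574) = 0.4831
Station 2: ρ₂ = 4.851/11.0 = 0.4410, L₂ = ρ₂/(1-ρ₂) = 0.4410/(1-0.4410) = 0.7889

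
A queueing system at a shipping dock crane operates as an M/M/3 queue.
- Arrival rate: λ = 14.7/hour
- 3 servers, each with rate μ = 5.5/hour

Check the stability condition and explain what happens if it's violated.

Stability requires ρ = λ/(cμ) < 1
ρ = 14.7/(3 × 5.5) = 14.7/16.50 = 0.8909
Since 0.8909 < 1, the system is STABLE.
The servers are busy 89.09% of the time.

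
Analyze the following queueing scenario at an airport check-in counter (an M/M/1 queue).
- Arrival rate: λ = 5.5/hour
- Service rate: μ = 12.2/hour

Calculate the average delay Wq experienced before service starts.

First, compute utilization: ρ = λ/μ = 5.5/12.2 = 0.4508
For M/M/1: Wq = λ/(μ(μ-λ))
Wq = 5.5/(12.2 × (12.2-5.5))
Wq = 5.5/(12.2 × 6.70)
Wq = 0.06729 hours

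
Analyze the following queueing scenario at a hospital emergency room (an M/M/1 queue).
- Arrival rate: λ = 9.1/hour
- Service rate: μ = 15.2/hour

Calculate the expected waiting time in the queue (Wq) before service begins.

First, compute utilization: ρ = λ/μ = 9.1/15.2 = 0.5987
For M/M/1: Wq = λ/(μ(μ-λ))
Wq = 9.1/(15.2 × (15.2-9.1))
Wq = 9.1/(15.2 × 6.10)
Wq = 0.09814 hours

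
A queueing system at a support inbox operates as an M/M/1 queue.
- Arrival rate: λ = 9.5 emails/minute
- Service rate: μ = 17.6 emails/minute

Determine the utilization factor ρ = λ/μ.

Server utilization: ρ = λ/μ
ρ = 9.5/17.6 = 0.5398
The server is busy 53.98% of the time.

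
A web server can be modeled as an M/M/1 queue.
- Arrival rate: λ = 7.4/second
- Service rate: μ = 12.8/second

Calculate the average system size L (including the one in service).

ρ = λ/μ = 7.4/12.8 = 0.5781
For M/M/1: L = λ/(μ-λ)
L = 7.4/(12.8-7.4) = 7.4/5.40
L = 1.3704 requests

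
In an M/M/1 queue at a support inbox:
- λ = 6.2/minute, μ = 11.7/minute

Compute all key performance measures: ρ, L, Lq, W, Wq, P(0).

Step 1: ρ = λ/μ = 6.2/11.7 = 0.5299
Step 2: L = λ/(μ-λ) = 6.2/5.50 = 1.1273
Step 3: Lq = λ²/(μ(μ-λ)) = 38.44/(11.7×5.50) = 0.5974
Step 4: W = 1/(μ-λ) = 1/5.50 = 0.18182
Step 5: Wq = λ/(μ(μ-λ)) = 6.2/(11.7×5.50) = 0.09635
Step 6: P(0) = 1-ρ = 0.4701
Verify: L = λW = 6.2×0.18182 = 1.1273 ✔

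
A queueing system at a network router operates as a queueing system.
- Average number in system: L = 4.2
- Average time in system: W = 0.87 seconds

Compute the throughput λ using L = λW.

Little's Law: L = λW, so λ = L/W
λ = 4.2/0.87 = 4.8276 packets/second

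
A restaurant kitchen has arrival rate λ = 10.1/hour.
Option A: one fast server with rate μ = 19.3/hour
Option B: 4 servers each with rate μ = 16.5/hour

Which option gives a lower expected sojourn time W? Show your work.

Option A: single server μ = 19.3 (M/M/1)
  ρ_A = 10.1/19.3 = 0.5233
  W_A = 1/(μ-λ) = 1/(19.3-10.1) = 1/9.20 = 0.1087

Option B: 4 servers μ = 16.5 (M/M/4)
  ρ_B = λ/(cμ) = 10.1/(4×16.5) = 0.1530
  Offered load a = λ/μ = cρ = 10.1/16.5 = 0.6121
  P₀ = [ Σₙ₌₀^3 aⁿ/n! + a^4/(4!(1-ρ)) ]⁻¹
  Σ = a^0/0! + a^1/1! + a^2/2! + a^3/3! = 1.0000 + 0.61212 + 0.18735 + 0.038226 = 1.8377
  a^4/(4!(1-ρ)) = 0.1404/(24 × 0.8470) = 0.006907
  P₀ = 1/(1.8377 + 0.006907) = 0.5421
  Lq = P₀·a^4·ρ / (4!(1-ρ)²) = 0.54212 × 0.14039 × 0.15303 / (24 × 0.71736) = 0.0006765
  Wq_B = Lq/λ = 0.00067652/10.1 = 0.000066982
  W_B = Wq_B + 1/μ = 0.000066982 + 0.060606 = 0.06067

Since W_B = 0.06067 < W_A = 0.1087, Option B (multiple servers) has the shorter time in system.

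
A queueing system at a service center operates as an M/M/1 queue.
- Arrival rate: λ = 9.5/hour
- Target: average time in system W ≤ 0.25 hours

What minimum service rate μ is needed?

For M/M/1: W = 1/(μ-λ)
Need W ≤ 0.25, so 1/(μ-λ) ≤ 0.25
μ - λ ≥ 1/0.25 = 4.0000
μ ≥ 9.5 + 4.0000 = 13.5000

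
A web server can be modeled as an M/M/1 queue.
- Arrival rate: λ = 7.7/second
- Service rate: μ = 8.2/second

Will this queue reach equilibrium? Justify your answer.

Stability requires ρ = λ/(cμ) < 1
ρ = 7.7/(1 × 8.2) = 7.7/8.20 = 0.9390
Since 0.9390 < 1, the system is STABLE.
The server is busy 93.90% of the time.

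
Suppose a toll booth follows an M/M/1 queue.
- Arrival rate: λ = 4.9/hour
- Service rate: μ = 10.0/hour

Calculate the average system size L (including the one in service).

ρ = λ/μ = 4.9/10.0 = 0.4900
For M/M/1: L = λ/(μ-λ)
L = 4.9/(10.0-4.9) = 4.9/5.10
L = 0.9608 vehicles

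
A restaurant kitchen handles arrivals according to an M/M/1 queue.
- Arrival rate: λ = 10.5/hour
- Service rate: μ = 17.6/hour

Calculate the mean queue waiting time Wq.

First, compute utilization: ρ = λ/μ = 10.5/17.6 = 0.5966
For M/M/1: Wq = λ/(μ(μ-λ))
Wq = 10.5/(17.6 × (17.6-10.5))
Wq = 10.5/(17.6 × 7.10)
Wq = 0.08403 hours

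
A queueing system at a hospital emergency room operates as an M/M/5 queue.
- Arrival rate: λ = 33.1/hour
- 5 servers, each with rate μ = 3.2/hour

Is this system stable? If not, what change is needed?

Stability requires ρ = λ/(cμ) < 1
ρ = 33.1/(5 × 3.2) = 33.1/16.00 = 2.0688
Since 2.0688 ≥ 1, the system is UNSTABLE.
Need c > λ/μ = 33.1/3.2 = 10.34.
Minimum servers needed: c = 11.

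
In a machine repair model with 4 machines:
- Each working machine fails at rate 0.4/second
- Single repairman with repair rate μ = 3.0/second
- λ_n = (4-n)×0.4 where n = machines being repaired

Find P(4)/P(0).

P(4)/P(0) = ∏_{i=0}^{4-1} λ_i/μ_{i+1}
= (4-0)×0.4/3.0 × (4-1)×0.4/3.0 × (4-2)×0.4/3.0 × (4-3)×0.4/3.0
= 0.007585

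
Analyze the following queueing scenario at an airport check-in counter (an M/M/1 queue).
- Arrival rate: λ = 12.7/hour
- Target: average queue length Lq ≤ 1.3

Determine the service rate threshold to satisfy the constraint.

For M/M/1: Lq = λ²/(μ(μ-λ))
Need Lq ≤ 1.3, i.e. μ(μ-λ) ≥ λ²/1.3
μ² - 12.7μ - 161.29/1.3 ≥ 0  →  μ² - 12.7μ - 124.06923 ≥ 0
Quadratic formula (positive root): μ = [λ + √(λ² + 4×124.06923)]/2
Discriminant: 161.29 + 4×124.06923 = 657.5669, √657.5669 = 25.6431
μ ≥ (12.7 + 25.6431)/2 = 19.1715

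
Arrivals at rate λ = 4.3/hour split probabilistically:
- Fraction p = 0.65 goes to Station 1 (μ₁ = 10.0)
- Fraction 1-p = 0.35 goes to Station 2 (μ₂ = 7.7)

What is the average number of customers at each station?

Effective rates: λ₁ = 4.3×0.65 = 2.795, λ₂ = 4.3×0.35 = 1.505
Station 1: ρ₁ = 2.795/10.0 = 0.2795, L₁ = ρ₁/(1-ρ₁) = 0.2795/(1-0.2795) = 0.3879
Station 2: ρ₂ = 1.505/7.7 = 0.19545, L₂ = ρ₂/(1-ρ₂) = 0.19545/(1-0.19545) = 0.2429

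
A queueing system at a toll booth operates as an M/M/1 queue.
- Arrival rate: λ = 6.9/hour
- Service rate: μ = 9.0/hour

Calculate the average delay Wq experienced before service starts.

First, compute utilization: ρ = λ/μ = 6.9/9.0 = 0.7667
For M/M/1: Wq = λ/(μ(μ-λ))
Wq = 6.9/(9.0 × (9.0-6.9))
Wq = 6.9/(9.0 × 2.10)
Wq = 0.3651 hours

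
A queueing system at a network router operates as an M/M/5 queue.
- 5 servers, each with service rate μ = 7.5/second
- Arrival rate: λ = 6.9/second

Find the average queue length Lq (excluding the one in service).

Traffic intensity: ρ = λ/(cμ) = 6.9/(5×7.5) = 0.1840
Since ρ = 0.1840 < 1, system is stable.
Offered load a = λ/μ = cρ = 6.9/7.5 = 0.9200
P₀ = [ Σₙ₌₀^4 aⁿ/n! + a^5/(5!(1-ρ)) ]⁻¹
Σ = a^0/0! + a^1/1! + a^2/2! + a^3/3! + a^4/4! = 1.0000 + 0.92000 + 0.42320 + 0.12978 + 0.029850 = 2.5028
a^5/(5!(1-ρ)) = 0.6591/(120 × 0.8160) = 0.006731
P₀ = 1/(2.5028 + 0.006731) = 0.3985
Lq = P₀·a^5·ρ / (5!(1-ρ)²) = 0.3985 × 0.6591 × 0.1840 / (120 × 0.6659) = 0.0006048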